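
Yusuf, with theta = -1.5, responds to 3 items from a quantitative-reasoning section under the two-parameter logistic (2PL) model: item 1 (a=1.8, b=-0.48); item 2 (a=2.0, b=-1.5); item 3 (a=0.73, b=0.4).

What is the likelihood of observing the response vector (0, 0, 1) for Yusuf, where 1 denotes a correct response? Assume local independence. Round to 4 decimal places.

0.0862

P(theta) = 1 / (1 + exp(−a(theta − b)))
P_1 = 1/(1+e^{1.8360}) = 0.1375
P_2 = 1/(1+e^{0.0000}) = 0.5000
P_3 = 1/(1+e^{1.3870}) = 0.1999
L = (1−P_1) × (1−P_2) × P_3 = 0.8625 × 0.5000 × 0.1999 = 0.08620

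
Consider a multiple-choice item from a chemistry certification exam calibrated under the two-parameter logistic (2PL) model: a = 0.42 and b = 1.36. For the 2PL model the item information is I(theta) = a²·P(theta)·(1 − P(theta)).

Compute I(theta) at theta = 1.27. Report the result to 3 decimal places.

0.044

P = 1/(1+e^{0.0378}) = 0.4906
P(1−P) = 0.4906 × 0.5094 = 0.2499
I = a² × P(1−P) = 0.42² × 0.2499 = 0.04408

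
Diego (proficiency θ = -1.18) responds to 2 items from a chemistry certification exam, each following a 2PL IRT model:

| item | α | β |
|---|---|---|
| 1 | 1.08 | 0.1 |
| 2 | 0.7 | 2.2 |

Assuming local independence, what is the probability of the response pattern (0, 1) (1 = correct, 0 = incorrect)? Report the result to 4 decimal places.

0.0686

P(θ) = 1 / (1 + exp(−α(θ − β)))
P_1 = 1/(1+e^{1.3824}) = 0.2006
P_2 = 1/(1+e^{2.3660}) = 0.0858
L = (1−P_1) × P_2 = 0.7994 × 0.0858 = 0.06859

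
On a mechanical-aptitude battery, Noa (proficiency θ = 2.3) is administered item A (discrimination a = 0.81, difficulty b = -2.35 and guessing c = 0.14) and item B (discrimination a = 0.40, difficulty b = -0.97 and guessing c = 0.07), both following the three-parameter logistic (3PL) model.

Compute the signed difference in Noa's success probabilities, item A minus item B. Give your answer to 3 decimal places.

0.178

P(θ) = c + (1 − c) · 1 / (1 + exp(−a(θ − b)))
P_A = 0.9806
P_B = 0.8021
P_A − P_B = 0.1785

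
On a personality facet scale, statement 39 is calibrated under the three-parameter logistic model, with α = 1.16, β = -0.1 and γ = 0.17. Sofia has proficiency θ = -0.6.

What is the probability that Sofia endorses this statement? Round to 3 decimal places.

P(θ) = γ + (1 − γ) · 1 / (1 + exp(−α(θ − β)))
Exponent: 1.16 × (-0.6 − (-0.1)) = -0.5800
1/(1 + e^{0.5800}) = 0.3589
P = 0.17 + 0.83 × 0.3589 = 0.4679

0.468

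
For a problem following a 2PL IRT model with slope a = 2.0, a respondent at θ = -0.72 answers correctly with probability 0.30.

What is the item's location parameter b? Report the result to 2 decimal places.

P(θ) = 1 / (1 + exp(−a(θ − b)))
logit(0.30) = ln(0.30/0.70) = -0.8473
b = θ − logit/(a) = -0.72 − (-0.8473)/2.0000 = -0.2964

-0.30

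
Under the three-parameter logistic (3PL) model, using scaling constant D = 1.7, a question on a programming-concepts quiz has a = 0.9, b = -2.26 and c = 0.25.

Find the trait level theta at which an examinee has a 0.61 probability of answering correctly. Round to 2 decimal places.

P(theta) = c + (1 − c) · 1 / (1 + exp(−D·a(theta − b)))
Remove guessing floor: (0.61 − 0.25)/(1 − 0.25) = 0.4800
logit = ln(0.4800/0.5200) = -0.0800
theta = b + logit/(1.7·a) = -2.26 + (-0.0800)/1.5300 = -2.3123

-2.31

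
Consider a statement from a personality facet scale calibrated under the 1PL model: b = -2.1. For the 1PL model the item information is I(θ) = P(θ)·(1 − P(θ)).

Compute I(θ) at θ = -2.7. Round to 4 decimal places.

P = 1/(1+e^{0.6000}) = 0.3543
P(1−P) = 0.3543 × 0.6457 = 0.2288
I = P(1−P) = 0.22878

0.2288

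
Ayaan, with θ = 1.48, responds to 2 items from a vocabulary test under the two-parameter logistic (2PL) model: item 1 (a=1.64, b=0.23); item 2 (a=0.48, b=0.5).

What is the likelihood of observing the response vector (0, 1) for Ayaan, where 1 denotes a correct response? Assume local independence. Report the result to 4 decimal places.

0.0702

P(θ) = 1 / (1 + exp(−a(θ − b)))
P_1 = 1/(1+e^{-2.0500}) = 0.8859
P_2 = 1/(1+e^{-0.4704}) = 0.6155
L = (1−P_1) × P_2 = 0.1141 × 0.6155 = 0.07020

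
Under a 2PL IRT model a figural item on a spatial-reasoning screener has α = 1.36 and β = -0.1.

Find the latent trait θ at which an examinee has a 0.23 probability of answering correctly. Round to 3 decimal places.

-0.988

P(θ) = 1 / (1 + exp(−α(θ − β)))
logit = ln(0.2300/0.7700) = -1.2083
θ = β + logit/(α) = -0.1 + (-1.2083)/1.3600 = -0.9885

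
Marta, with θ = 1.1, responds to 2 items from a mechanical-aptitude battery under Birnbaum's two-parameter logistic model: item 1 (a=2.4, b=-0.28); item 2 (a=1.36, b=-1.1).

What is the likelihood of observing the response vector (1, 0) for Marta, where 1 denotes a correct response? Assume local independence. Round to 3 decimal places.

P(θ) = 1 / (1 + exp(−a(θ − b)))
P_1 = 1/(1+e^{-3.3120}) = 0.9648
P_2 = 1/(1+e^{-2.9920}) = 0.9522
L = P_1 × (1−P_2) = 0.9648 × 0.0478 = 0.04611

0.046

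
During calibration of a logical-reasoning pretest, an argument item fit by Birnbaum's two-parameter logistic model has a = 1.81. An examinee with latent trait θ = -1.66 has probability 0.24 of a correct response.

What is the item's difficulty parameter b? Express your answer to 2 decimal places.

P(θ) = 1 / (1 + exp(−a(θ − b)))
logit(0.24) = ln(0.24/0.76) = -1.1527
b = θ − logit/(a) = -1.66 − (-1.1527)/1.8100 = -1.0232

-1.02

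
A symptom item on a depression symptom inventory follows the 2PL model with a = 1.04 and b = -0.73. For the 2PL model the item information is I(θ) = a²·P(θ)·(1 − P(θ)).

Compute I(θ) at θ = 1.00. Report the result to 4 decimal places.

P = 1/(1+e^{-1.7992}) = 0.8581
P(1−P) = 0.8581 × 0.1419 = 0.1218
I = a² × P(1−P) = 1.04² × 0.1218 = 0.13174

0.1317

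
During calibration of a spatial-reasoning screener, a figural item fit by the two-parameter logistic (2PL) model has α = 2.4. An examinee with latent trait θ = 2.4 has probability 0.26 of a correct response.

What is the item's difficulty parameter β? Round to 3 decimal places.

P(θ) = 1 / (1 + exp(−α(θ − β)))
logit(0.26) = ln(0.26/0.74) = -1.0460
β = θ − logit/(α) = 2.4 − (-1.0460)/2.4000 = 2.8358

2.836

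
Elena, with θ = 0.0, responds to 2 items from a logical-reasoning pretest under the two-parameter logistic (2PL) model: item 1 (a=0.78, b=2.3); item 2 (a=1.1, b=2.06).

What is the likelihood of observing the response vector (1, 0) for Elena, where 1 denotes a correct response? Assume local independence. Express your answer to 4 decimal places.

P(θ) = 1 / (1 + exp(−a(θ − b)))
P_1 = 1/(1+e^{1.7940}) = 0.1426
P_2 = 1/(1+e^{2.2660}) = 0.0940
L = P_1 × (1−P_2) = 0.1426 × 0.9060 = 0.12918

0.1292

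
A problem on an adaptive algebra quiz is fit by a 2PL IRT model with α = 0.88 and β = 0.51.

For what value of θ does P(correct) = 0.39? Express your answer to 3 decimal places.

P(θ) = 1 / (1 + exp(−α(θ − β)))
logit = ln(0.3900/0.6100) = -0.4473
θ = β + logit/(α) = 0.51 + (-0.4473)/0.8800 = 0.0017

0.002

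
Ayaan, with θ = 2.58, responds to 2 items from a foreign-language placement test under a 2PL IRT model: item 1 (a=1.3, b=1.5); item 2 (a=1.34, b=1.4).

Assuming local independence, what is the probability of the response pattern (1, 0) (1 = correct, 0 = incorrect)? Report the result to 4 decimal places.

0.1370

P(θ) = 1 / (1 + exp(−a(θ − b)))
P_1 = 1/(1+e^{-1.4040}) = 0.8028
P_2 = 1/(1+e^{-1.5812}) = 0.8294
L = P_1 × (1−P_2) = 0.8028 × 0.1706 = 0.13698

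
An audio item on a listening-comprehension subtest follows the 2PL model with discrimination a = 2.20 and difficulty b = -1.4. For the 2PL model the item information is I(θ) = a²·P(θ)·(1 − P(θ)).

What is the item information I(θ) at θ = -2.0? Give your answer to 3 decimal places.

P = 1/(1+e^{1.3200}) = 0.2108
P(1−P) = 0.2108 × 0.7892 = 0.1664
I = a² × P(1−P) = 2.20² × 0.1664 = 0.80525

0.805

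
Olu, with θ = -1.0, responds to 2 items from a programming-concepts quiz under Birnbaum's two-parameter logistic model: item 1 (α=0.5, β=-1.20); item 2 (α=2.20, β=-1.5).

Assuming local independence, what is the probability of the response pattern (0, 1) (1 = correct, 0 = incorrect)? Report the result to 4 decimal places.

0.3564

P(θ) = 1 / (1 + exp(−α(θ − β)))
P_1 = 1/(1+e^{-0.1000}) = 0.5250
P_2 = 1/(1+e^{-1.1000}) = 0.7503
L = (1−P_1) × P_2 = 0.4750 × 0.7503 = 0.35639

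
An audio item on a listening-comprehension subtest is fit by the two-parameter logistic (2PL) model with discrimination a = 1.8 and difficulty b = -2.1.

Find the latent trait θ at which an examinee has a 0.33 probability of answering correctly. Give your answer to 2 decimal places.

P(θ) = 1 / (1 + exp(−a(θ − b)))
logit = ln(0.3300/0.6700) = -0.7082
θ = b + logit/(a) = -2.1 + (-0.7082)/1.8000 = -2.4934

-2.49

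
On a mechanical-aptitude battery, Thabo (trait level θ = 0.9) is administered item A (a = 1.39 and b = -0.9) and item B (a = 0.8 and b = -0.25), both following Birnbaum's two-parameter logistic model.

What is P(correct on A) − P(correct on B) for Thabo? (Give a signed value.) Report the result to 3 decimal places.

P(θ) = 1 / (1 + exp(−a(θ − b)))
P_A = 0.9243
P_B = 0.7150
P_A − P_B = 0.2092

0.209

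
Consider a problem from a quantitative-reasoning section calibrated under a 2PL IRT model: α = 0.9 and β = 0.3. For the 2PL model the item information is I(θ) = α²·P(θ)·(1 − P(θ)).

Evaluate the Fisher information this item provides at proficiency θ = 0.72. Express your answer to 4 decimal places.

P = 1/(1+e^{-0.3780}) = 0.5934
P(1−P) = 0.5934 × 0.4066 = 0.2413
I = α² × P(1−P) = 0.9² × 0.2413 = 0.19544

0.1954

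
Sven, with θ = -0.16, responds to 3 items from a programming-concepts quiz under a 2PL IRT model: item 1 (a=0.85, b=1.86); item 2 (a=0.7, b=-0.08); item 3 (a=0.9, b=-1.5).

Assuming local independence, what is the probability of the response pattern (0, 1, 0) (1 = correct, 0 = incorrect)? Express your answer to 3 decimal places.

P(θ) = 1 / (1 + exp(−a(θ − b)))
P_1 = 1/(1+e^{1.7170}) = 0.1523
P_2 = 1/(1+e^{0.0560}) = 0.4860
P_3 = 1/(1+e^{-1.2060}) = 0.7696
L = (1−P_1) × P_2 × (1−P_3) = 0.8477 × 0.4860 × 0.2304 = 0.09493

0.095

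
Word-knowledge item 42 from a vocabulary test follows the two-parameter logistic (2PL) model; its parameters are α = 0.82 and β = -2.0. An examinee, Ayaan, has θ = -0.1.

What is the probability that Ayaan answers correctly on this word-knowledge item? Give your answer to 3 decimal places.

P(θ) = 1 / (1 + exp(−α(θ − β)))
Exponent: 0.82 × (-0.1 − (-2.0)) = 1.5580
1/(1 + e^{-1.5580}) = 0.8261

0.826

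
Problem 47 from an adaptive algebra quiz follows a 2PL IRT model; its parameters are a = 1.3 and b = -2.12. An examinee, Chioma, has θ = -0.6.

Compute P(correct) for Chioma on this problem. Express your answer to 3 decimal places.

0.878

P(θ) = 1 / (1 + exp(−a(θ − b)))
Exponent: 1.3 × (-0.6 − (-2.12)) = 1.9760
1/(1 + e^{-1.9760}) = 0.8783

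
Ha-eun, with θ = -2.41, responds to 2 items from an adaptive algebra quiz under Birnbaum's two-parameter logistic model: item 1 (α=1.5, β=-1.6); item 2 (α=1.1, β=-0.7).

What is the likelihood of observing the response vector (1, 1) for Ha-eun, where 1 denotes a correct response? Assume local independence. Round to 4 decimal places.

P(θ) = 1 / (1 + exp(−α(θ − β)))
P_1 = 1/(1+e^{1.2150}) = 0.2288
P_2 = 1/(1+e^{1.8810}) = 0.1323
L = P_1 × P_2 = 0.2288 × 0.1323 = 0.03027

0.0303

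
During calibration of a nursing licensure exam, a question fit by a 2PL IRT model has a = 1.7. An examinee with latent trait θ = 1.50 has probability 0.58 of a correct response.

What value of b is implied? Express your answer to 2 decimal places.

1.31

P(θ) = 1 / (1 + exp(−a(θ − b)))
logit(0.58) = ln(0.58/0.42) = 0.3228
b = θ − logit/(a) = 1.50 − 0.3228/1.7000 = 1.3101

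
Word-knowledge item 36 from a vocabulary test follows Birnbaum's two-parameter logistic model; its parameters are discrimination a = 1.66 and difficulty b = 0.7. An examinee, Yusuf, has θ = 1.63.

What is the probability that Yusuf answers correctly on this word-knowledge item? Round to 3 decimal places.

P(θ) = 1 / (1 + exp(−a(θ − b)))
Exponent: 1.66 × (1.63 − 0.7) = 1.5438
1/(1 + e^{-1.5438}) = 0.8240

0.824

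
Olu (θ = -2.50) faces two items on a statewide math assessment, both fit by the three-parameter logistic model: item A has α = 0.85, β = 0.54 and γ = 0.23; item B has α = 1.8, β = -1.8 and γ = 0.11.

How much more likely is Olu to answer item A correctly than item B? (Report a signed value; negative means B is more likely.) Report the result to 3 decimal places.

P(θ) = γ + (1 − γ) · 1 / (1 + exp(−α(θ − β)))
P_A = 0.2840
P_B = 0.3067
P_A − P_B = -0.0226

-0.023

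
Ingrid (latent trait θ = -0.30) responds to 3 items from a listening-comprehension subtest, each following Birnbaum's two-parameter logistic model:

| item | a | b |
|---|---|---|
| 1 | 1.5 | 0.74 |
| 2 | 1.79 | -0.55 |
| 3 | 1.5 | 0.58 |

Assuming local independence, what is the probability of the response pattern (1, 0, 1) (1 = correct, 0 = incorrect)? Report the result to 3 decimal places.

P(θ) = 1 / (1 + exp(−a(θ − b)))
P_1 = 1/(1+e^{1.5600}) = 0.1736
P_2 = 1/(1+e^{-0.4475}) = 0.6100
P_3 = 1/(1+e^{1.3200}) = 0.2108
L = P_1 × (1−P_2) × P_3 = 0.1736 × 0.3900 × 0.2108 = 0.01428

0.014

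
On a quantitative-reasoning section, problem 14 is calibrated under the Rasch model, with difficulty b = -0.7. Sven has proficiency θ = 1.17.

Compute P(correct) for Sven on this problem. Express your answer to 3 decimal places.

0.866

P(θ) = 1 / (1 + exp(−(θ − b)))
Exponent: (1.17 − (-0.7)) = 1.8700
1/(1 + e^{-1.8700}) = 0.8665
P = 0.8665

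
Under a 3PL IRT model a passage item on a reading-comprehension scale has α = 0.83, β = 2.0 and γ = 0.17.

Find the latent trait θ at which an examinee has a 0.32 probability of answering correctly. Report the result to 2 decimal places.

P(θ) = γ + (1 − γ) · 1 / (1 + exp(−α(θ − β)))
Remove guessing floor: (0.32 − 0.17)/(1 − 0.17) = 0.1807
logit = ln(0.1807/0.8193) = -1.5115
θ = β + logit/(α) = 2.0 + (-1.5115)/0.8300 = 0.1790

0.18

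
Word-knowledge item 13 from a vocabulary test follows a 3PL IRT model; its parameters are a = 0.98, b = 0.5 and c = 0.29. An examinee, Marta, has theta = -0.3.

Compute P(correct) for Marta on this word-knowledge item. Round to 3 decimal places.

0.513

P(theta) = c + (1 − c) · 1 / (1 + exp(−a(theta − b)))
Exponent: 0.98 × (-0.3 − 0.5) = -0.7840
1/(1 + e^{0.7840}) = 0.3135
P = 0.29 + 0.71 × 0.3135 = 0.5126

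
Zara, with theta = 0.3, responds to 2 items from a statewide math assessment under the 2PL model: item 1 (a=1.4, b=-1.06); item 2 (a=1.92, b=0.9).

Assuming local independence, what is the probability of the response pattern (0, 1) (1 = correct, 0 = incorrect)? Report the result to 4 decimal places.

P(theta) = 1 / (1 + exp(−a(theta − b)))
P_1 = 1/(1+e^{-1.9040}) = 0.8703
P_2 = 1/(1+e^{1.1520}) = 0.2401
L = (1−P_1) × P_2 = 0.1297 × 0.2401 = 0.03113

0.0311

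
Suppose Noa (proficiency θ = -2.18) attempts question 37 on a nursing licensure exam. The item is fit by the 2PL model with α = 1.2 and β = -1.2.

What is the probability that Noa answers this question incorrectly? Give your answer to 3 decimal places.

0.764

P(θ) = 1 / (1 + exp(−α(θ − β)))
Exponent: 1.2 × (-2.18 − (-1.2)) = -1.1760
1/(1 + e^{1.1760}) = 0.2358
P(incorrect) = 1 − 0.2358 = 0.7642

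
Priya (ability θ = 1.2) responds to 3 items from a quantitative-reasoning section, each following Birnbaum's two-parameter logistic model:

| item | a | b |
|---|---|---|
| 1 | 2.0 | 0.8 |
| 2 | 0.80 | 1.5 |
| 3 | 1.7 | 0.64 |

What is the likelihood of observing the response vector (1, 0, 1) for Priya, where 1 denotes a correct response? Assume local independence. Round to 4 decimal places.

P(θ) = 1 / (1 + exp(−a(θ − b)))
P_1 = 1/(1+e^{-0.8000}) = 0.6900
P_2 = 1/(1+e^{0.2400}) = 0.4403
P_3 = 1/(1+e^{-0.9520}) = 0.7215
L = P_1 × (1−P_2) × P_3 = 0.6900 × 0.5597 × 0.7215 = 0.27864

0.2786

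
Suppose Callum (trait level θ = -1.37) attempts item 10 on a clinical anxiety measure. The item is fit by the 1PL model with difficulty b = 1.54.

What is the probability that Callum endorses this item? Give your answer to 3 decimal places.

P(θ) = 1 / (1 + exp(−(θ − b)))
Exponent: (-1.37 − 1.54) = -2.9100
1/(1 + e^{2.9100}) = 0.0517
P = 0.0517

0.052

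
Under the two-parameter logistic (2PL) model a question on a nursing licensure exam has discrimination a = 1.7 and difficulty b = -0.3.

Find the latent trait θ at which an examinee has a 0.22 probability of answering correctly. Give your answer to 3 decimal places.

-1.045

P(θ) = 1 / (1 + exp(−a(θ − b)))
logit = ln(0.2200/0.7800) = -1.2657
θ = b + logit/(a) = -0.3 + (-1.2657)/1.7000 = -1.0445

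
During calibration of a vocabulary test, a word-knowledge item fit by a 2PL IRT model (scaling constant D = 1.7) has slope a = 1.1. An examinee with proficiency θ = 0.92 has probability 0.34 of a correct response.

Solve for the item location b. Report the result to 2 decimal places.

P(θ) = 1 / (1 + exp(−D·a(θ − b)))
logit(0.34) = ln(0.34/0.66) = -0.6633
b = θ − logit/(1.7·a) = 0.92 − (-0.6633)/1.8700 = 1.2747

1.27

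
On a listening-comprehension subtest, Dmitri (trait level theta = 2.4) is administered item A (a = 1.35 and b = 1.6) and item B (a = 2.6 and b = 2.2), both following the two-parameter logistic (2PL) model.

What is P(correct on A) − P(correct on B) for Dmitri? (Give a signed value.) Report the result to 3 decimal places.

0.119

P(theta) = 1 / (1 + exp(−a(theta − b)))
P_A = 0.7465
P_B = 0.6271
P_A − P_B = 0.1193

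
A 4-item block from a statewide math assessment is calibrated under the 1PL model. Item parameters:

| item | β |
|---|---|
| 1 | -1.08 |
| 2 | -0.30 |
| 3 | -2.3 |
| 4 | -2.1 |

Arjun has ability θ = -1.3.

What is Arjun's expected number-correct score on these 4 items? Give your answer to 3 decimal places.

P(θ) = 1 / (1 + exp(−(θ − β)))
P_1 = 1/(1+e^{0.2200}) = 0.4452
P_2 = 1/(1+e^{1.0000}) = 0.2689
P_3 = 1/(1+e^{-1.0000}) = 0.7311
P_4 = 1/(1+e^{-0.8000}) = 0.6900
E[score] = 0.4452 + 0.2689 + 0.7311 + 0.6900 = 2.1352

2.135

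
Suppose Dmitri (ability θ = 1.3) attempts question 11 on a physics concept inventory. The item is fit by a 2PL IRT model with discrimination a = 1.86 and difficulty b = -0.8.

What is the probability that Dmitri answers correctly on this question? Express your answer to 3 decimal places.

P(θ) = 1 / (1 + exp(−a(θ − b)))
Exponent: 1.86 × (1.3 − (-0.8)) = 3.9060
1/(1 + e^{-3.9060}) = 0.9803

0.980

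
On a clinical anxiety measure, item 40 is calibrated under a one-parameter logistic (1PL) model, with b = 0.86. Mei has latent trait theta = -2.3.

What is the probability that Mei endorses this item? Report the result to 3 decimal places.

0.041

P(theta) = 1 / (1 + exp(−(theta − b)))
Exponent: (-2.3 − 0.86) = -3.1600
1/(1 + e^{3.1600}) = 0.0407
P = 0.0407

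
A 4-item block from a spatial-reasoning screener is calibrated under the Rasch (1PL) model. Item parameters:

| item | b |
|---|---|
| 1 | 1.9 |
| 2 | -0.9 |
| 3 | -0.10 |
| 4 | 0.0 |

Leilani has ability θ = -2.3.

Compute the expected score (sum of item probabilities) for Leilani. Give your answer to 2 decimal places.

0.40

P(θ) = 1 / (1 + exp(−(θ − b)))
P_1 = 1/(1+e^{4.2000}) = 0.0148
P_2 = 1/(1+e^{1.4000}) = 0.1978
P_3 = 1/(1+e^{2.2000}) = 0.0998
P_4 = 1/(1+e^{2.3000}) = 0.0911
E[score] = 0.0148 + 0.1978 + 0.0998 + 0.0911 = 0.4035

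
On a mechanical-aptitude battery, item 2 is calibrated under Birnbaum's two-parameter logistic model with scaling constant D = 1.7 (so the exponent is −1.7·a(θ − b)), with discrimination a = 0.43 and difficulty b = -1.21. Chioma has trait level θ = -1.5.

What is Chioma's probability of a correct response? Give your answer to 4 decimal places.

P(θ) = 1 / (1 + exp(−D·a(θ − b)))
Exponent: 1.7 × 0.43 × (-1.5 − (-1.21)) = -0.2120
1/(1 + e^{0.2120}) = 0.4472
P = 0.4472

0.4472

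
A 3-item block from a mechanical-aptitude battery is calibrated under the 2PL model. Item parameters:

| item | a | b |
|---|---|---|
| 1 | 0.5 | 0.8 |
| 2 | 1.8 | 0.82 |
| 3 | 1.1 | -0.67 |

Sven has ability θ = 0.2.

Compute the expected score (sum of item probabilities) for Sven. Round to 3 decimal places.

P(θ) = 1 / (1 + exp(−a(θ − b)))
P_1 = 1/(1+e^{0.3000}) = 0.4256
P_2 = 1/(1+e^{1.1160}) = 0.2468
P_3 = 1/(1+e^{-0.9570}) = 0.7225
E[score] = 0.4256 + 0.2468 + 0.7225 = 1.3948

1.395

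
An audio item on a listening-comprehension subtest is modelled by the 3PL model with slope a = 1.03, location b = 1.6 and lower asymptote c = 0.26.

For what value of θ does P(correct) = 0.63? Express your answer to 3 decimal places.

P(θ) = c + (1 − c) · 1 / (1 + exp(−a(θ − b)))
Remove guessing floor: (0.63 − 0.26)/(1 − 0.26) = 0.5000
logit = ln(0.5000/0.5000) = 0.0000
θ = b + logit/(a) = 1.6 + 0.0000/1.0300 = 1.6000

1.600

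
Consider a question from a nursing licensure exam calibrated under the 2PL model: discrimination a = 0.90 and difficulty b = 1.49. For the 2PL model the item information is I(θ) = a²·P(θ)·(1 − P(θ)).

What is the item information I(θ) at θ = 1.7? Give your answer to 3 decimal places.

0.201

P = 1/(1+e^{-0.1890}) = 0.5471
P(1−P) = 0.5471 × 0.4529 = 0.2478
I = a² × P(1−P) = 0.90² × 0.2478 = 0.20070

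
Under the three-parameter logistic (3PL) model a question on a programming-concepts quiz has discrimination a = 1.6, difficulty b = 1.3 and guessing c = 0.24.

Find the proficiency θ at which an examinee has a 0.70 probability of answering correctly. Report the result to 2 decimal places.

P(θ) = c + (1 − c) · 1 / (1 + exp(−a(θ − b)))
Remove guessing floor: (0.70 − 0.24)/(1 − 0.24) = 0.6053
logit = ln(0.6053/0.3947) = 0.4274
θ = b + logit/(a) = 1.3 + 0.4274/1.6000 = 1.5672

1.57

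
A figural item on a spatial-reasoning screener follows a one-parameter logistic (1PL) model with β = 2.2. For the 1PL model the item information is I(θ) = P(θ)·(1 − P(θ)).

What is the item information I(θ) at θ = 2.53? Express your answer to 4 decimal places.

0.2433

P = 1/(1+e^{-0.3300}) = 0.5818
P(1−P) = 0.5818 × 0.4182 = 0.2433
I = P(1−P) = 0.24332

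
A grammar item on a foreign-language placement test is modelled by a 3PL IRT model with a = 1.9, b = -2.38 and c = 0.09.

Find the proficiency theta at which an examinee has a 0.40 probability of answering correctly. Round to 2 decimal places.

P(theta) = c + (1 − c) · 1 / (1 + exp(−a(theta − b)))
Remove guessing floor: (0.40 − 0.09)/(1 − 0.09) = 0.3407
logit = ln(0.3407/0.6593) = -0.6604
theta = b + logit/(a) = -2.38 + (-0.6604)/1.9000 = -2.7276

-2.73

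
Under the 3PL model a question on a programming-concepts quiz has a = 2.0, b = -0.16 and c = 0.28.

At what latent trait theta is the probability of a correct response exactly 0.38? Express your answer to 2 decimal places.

-1.07

P(theta) = c + (1 − c) · 1 / (1 + exp(−a(theta − b)))
Remove guessing floor: (0.38 − 0.28)/(1 − 0.28) = 0.1389
logit = ln(0.1389/0.8611) = -1.8245
theta = b + logit/(a) = -0.16 + (-1.8245)/2.0000 = -1.0723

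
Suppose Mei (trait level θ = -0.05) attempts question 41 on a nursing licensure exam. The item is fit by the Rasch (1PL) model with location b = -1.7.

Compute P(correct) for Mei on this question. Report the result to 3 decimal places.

0.839

P(θ) = 1 / (1 + exp(−(θ − b)))
Exponent: (-0.05 − (-1.7)) = 1.6500
1/(1 + e^{-1.6500}) = 0.8389
P = 0.8389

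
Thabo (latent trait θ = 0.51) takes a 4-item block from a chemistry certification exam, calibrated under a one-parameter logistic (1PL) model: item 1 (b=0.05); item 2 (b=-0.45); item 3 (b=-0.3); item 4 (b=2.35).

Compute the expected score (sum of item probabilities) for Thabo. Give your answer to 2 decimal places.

P(θ) = 1 / (1 + exp(−(θ − b)))
P_1 = 1/(1+e^{-0.4600}) = 0.6130
P_2 = 1/(1+e^{-0.9600}) = 0.7231
P_3 = 1/(1+e^{-0.8100}) = 0.6921
P_4 = 1/(1+e^{1.8400}) = 0.1371
E[score] = 0.6130 + 0.7231 + 0.6921 + 0.1371 = 2.1653

2.17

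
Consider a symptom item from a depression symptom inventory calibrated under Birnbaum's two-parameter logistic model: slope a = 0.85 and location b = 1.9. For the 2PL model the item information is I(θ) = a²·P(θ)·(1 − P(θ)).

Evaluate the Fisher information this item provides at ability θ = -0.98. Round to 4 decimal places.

0.0529

P = 1/(1+e^{2.4480}) = 0.0796
P(1−P) = 0.0796 × 0.9204 = 0.0733
I = a² × P(1−P) = 0.85² × 0.0733 = 0.05292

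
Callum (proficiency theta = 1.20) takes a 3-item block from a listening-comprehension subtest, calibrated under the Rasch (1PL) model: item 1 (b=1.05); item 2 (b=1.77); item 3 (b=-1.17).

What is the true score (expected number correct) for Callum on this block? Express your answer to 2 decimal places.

P(theta) = 1 / (1 + exp(−(theta − b)))
P_1 = 1/(1+e^{-0.1500}) = 0.5374
P_2 = 1/(1+e^{0.5700}) = 0.3612
P_3 = 1/(1+e^{-2.3700}) = 0.9145
E[score] = 0.5374 + 0.3612 + 0.9145 = 1.8132

1.81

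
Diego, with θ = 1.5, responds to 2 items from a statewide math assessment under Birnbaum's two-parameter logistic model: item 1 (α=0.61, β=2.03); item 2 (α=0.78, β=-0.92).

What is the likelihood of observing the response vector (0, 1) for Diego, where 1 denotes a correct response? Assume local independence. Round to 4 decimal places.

P(θ) = 1 / (1 + exp(−α(θ − β)))
P_1 = 1/(1+e^{0.3233}) = 0.4199
P_2 = 1/(1+e^{-1.8876}) = 0.8685
L = (1−P_1) × P_2 = 0.5801 × 0.8685 = 0.50383

0.5038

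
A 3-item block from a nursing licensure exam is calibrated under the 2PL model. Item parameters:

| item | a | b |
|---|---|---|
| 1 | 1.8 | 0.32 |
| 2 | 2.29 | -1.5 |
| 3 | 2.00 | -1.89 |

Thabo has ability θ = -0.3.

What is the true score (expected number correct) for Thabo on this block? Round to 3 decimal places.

P(θ) = 1 / (1 + exp(−a(θ − b)))
P_1 = 1/(1+e^{1.1160}) = 0.2468
P_2 = 1/(1+e^{-2.7480}) = 0.9398
P_3 = 1/(1+e^{-3.1800}) = 0.9601
E[score] = 0.2468 + 0.9398 + 0.9601 = 2.1466

2.147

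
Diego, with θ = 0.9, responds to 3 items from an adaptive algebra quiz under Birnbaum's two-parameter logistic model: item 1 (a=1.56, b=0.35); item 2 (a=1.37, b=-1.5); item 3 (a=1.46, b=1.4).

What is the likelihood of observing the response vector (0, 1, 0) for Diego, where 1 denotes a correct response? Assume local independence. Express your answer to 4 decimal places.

0.1937

P(θ) = 1 / (1 + exp(−a(θ − b)))
P_1 = 1/(1+e^{-0.8580}) = 0.7022
P_2 = 1/(1+e^{-3.2880}) = 0.9640
P_3 = 1/(1+e^{0.7300}) = 0.3252
L = (1−P_1) × P_2 × (1−P_3) = 0.2978 × 0.9640 × 0.6748 = 0.19370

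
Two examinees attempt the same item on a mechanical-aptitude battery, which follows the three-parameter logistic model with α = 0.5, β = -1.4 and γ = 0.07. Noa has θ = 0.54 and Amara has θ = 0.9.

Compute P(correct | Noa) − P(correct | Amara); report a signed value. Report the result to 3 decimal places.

-0.032

P(θ) = γ + (1 − γ) · 1 / (1 + exp(−α(θ − β)))
P(Noa) = 0.7444  [exponent 0.9700]
P(Amara) = 0.7763  [exponent 1.1500]
Difference = 0.7444 − 0.7763 = -0.0320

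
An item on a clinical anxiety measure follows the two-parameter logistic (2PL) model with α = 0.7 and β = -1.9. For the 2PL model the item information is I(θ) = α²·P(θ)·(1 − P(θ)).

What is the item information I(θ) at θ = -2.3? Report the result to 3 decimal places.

P = 1/(1+e^{0.2800}) = 0.4305
P(1−P) = 0.4305 × 0.5695 = 0.2452
I = α² × P(1−P) = 0.7² × 0.2452 = 0.12013

0.120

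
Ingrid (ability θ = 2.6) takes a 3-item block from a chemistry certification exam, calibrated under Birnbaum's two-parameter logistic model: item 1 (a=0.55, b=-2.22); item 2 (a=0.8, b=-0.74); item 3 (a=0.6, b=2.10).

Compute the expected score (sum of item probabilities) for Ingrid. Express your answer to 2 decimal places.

2.44

P(θ) = 1 / (1 + exp(−a(θ − b)))
P_1 = 1/(1+e^{-2.6510}) = 0.9341
P_2 = 1/(1+e^{-2.6720}) = 0.9354
P_3 = 1/(1+e^{-0.3000}) = 0.5744
E[score] = 0.9341 + 0.9354 + 0.5744 = 2.4439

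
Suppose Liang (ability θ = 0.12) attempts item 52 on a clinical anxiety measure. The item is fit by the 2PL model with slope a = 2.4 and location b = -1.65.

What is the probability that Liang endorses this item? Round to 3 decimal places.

0.986

P(θ) = 1 / (1 + exp(−a(θ − b)))
Exponent: 2.4 × (0.12 − (-1.65)) = 4.2480
1/(1 + e^{-4.2480}) = 0.9859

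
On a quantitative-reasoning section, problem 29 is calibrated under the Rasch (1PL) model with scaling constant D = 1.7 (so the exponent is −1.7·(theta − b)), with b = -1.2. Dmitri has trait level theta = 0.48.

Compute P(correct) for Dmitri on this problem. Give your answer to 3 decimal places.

0.946

P(theta) = 1 / (1 + exp(−D·(theta − b)))
Exponent: 1.7 × (0.48 − (-1.2)) = 2.8560
1/(1 + e^{-2.8560}) = 0.9456
P = 0.9456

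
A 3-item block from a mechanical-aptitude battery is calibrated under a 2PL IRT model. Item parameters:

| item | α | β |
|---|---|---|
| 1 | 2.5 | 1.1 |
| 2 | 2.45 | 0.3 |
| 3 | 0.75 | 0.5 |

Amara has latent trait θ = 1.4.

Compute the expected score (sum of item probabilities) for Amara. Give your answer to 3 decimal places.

2.279

P(θ) = 1 / (1 + exp(−α(θ − β)))
P_1 = 1/(1+e^{-0.7500}) = 0.6792
P_2 = 1/(1+e^{-2.6950}) = 0.9367
P_3 = 1/(1+e^{-0.6750}) = 0.6626
E[score] = 0.6792 + 0.9367 + 0.6626 = 2.2785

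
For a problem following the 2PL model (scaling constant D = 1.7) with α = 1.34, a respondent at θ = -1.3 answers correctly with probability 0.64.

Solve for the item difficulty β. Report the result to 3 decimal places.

P(θ) = 1 / (1 + exp(−D·α(θ − β)))
logit(0.64) = ln(0.64/0.36) = 0.5754
β = θ − logit/(1.7·α) = -1.3 − 0.5754/2.2780 = -1.5526

-1.553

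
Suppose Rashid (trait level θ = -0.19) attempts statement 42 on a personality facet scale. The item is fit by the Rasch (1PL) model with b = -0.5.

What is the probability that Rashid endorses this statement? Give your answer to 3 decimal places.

0.577

P(θ) = 1 / (1 + exp(−(θ − b)))
Exponent: (-0.19 − (-0.5)) = 0.3100
1/(1 + e^{-0.3100}) = 0.5769
P = 0.5769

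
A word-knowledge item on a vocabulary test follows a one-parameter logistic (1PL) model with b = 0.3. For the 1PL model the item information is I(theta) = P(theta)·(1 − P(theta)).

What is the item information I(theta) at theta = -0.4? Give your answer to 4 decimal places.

0.2217

P = 1/(1+e^{0.7000}) = 0.3318
P(1−P) = 0.3318 × 0.6682 = 0.2217
I = P(1−P) = 0.22171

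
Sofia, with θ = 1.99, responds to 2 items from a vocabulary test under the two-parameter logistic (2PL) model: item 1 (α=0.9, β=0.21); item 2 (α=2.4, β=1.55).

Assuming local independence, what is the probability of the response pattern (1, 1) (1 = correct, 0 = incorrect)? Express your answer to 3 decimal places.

P(θ) = 1 / (1 + exp(−α(θ − β)))
P_1 = 1/(1+e^{-1.6020}) = 0.8323
P_2 = 1/(1+e^{-1.0560}) = 0.7419
L = P_1 × P_2 = 0.8323 × 0.7419 = 0.61750

0.618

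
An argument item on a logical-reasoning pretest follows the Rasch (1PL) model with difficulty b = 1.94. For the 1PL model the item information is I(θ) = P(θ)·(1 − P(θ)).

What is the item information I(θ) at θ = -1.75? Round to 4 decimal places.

0.0238

P = 1/(1+e^{3.6900}) = 0.0244
P(1−P) = 0.0244 × 0.9756 = 0.0238
I = P(1−P) = 0.02377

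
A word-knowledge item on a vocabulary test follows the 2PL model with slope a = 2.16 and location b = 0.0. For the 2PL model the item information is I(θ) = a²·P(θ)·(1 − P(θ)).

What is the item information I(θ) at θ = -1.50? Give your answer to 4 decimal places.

0.1692

P = 1/(1+e^{3.2400}) = 0.0377
P(1−P) = 0.0377 × 0.9623 = 0.0363
I = a² × P(1−P) = 2.16² × 0.0363 = 0.16921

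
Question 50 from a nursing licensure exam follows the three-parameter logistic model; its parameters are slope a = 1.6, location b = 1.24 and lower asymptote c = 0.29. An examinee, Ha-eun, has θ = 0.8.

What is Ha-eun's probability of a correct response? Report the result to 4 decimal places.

0.5250

P(θ) = c + (1 − c) · 1 / (1 + exp(−a(θ − b)))
Exponent: 1.6 × (0.8 − 1.24) = -0.7040
1/(1 + e^{0.7040}) = 0.3309
P = 0.29 + 0.71 × 0.3309 = 0.5250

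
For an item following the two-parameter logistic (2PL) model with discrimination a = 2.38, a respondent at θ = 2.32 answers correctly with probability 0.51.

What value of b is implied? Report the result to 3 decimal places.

2.303

P(θ) = 1 / (1 + exp(−a(θ − b)))
logit(0.51) = ln(0.51/0.49) = 0.0400
b = θ − logit/(a) = 2.32 − 0.0400/2.3800 = 2.3032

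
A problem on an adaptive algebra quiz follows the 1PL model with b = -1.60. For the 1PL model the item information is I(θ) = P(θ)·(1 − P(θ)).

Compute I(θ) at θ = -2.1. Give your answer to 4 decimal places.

0.2350

P = 1/(1+e^{0.5000}) = 0.3775
P(1−P) = 0.3775 × 0.6225 = 0.2350
I = P(1−P) = 0.23500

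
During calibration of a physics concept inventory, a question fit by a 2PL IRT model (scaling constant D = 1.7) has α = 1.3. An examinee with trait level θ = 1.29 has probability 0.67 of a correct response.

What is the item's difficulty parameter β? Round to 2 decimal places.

0.97

P(θ) = 1 / (1 + exp(−D·α(θ − β)))
logit(0.67) = ln(0.67/0.33) = 0.7082
β = θ − logit/(1.7·α) = 1.29 − 0.7082/2.2100 = 0.9696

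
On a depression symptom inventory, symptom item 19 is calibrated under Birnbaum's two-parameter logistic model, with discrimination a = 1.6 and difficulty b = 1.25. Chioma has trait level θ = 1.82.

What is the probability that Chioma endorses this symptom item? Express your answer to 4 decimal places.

0.7134

P(θ) = 1 / (1 + exp(−a(θ − b)))
Exponent: 1.6 × (1.82 − 1.25) = 0.9120
1/(1 + e^{-0.9120}) = 0.7134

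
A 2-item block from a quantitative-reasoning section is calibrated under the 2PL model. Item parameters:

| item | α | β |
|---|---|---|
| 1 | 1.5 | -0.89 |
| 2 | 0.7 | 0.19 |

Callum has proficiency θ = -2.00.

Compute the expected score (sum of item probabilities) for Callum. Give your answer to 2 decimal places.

0.34

P(θ) = 1 / (1 + exp(−α(θ − β)))
P_1 = 1/(1+e^{1.6650}) = 0.1591
P_2 = 1/(1+e^{1.5330}) = 0.1776
E[score] = 0.1591 + 0.1776 = 0.3366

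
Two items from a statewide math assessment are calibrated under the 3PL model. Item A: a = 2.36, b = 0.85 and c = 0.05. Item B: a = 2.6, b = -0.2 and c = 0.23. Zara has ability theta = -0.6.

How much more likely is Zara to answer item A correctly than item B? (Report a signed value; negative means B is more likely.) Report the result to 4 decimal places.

P(theta) = c + (1 − c) · 1 / (1 + exp(−a(theta − b)))
P_A = 0.0800
P_B = 0.4311
P_A − P_B = -0.3511

-0.3511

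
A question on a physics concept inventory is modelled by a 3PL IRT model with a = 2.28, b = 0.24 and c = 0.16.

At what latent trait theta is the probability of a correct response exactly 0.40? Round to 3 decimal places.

P(theta) = c + (1 − c) · 1 / (1 + exp(−a(theta − b)))
Remove guessing floor: (0.40 − 0.16)/(1 − 0.16) = 0.2857
logit = ln(0.2857/0.7143) = -0.9163
theta = b + logit/(a) = 0.24 + (-0.9163)/2.2800 = -0.1619

-0.162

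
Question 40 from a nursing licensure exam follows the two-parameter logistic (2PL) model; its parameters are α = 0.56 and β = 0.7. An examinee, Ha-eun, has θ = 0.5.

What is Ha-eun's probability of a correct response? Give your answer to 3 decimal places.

P(θ) = 1 / (1 + exp(−α(θ − β)))
Exponent: 0.56 × (0.5 − 0.7) = -0.1120
1/(1 + e^{0.1120}) = 0.4720

0.472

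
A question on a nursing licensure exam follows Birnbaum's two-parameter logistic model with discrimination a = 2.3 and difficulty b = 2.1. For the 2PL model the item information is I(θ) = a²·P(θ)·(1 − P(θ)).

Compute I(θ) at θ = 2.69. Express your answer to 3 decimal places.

0.861

P = 1/(1+e^{-1.3570}) = 0.7953
P(1−P) = 0.7953 × 0.2047 = 0.1628
I = a² × P(1−P) = 2.3² × 0.1628 = 0.86129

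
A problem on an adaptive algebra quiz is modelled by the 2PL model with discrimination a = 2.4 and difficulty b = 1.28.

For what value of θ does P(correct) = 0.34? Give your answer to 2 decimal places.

1.00

P(θ) = 1 / (1 + exp(−a(θ − b)))
logit = ln(0.3400/0.6600) = -0.6633
θ = b + logit/(a) = 1.28 + (-0.6633)/2.4000 = 1.0036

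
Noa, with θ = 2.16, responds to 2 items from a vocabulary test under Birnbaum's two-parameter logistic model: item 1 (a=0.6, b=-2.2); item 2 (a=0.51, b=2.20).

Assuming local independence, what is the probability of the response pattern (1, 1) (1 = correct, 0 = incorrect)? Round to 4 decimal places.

0.4612

P(θ) = 1 / (1 + exp(−a(θ − b)))
P_1 = 1/(1+e^{-2.6160}) = 0.9319
P_2 = 1/(1+e^{0.0204}) = 0.4949
L = P_1 × P_2 = 0.9319 × 0.4949 = 0.46119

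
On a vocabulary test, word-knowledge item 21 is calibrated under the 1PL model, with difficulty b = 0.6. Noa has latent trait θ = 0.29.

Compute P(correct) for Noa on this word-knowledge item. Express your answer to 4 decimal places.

0.4231

P(θ) = 1 / (1 + exp(−(θ − b)))
Exponent: (0.29 − 0.6) = -0.3100
1/(1 + e^{0.3100}) = 0.4231
P = 0.4231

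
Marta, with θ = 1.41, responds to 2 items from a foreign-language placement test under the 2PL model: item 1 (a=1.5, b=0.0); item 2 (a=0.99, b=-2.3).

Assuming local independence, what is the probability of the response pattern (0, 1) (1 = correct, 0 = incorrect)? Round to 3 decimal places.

0.105

P(θ) = 1 / (1 + exp(−a(θ − b)))
P_1 = 1/(1+e^{-2.1150}) = 0.8924
P_2 = 1/(1+e^{-3.6729}) = 0.9752
L = (1−P_1) × P_2 = 0.1076 × 0.9752 = 0.10498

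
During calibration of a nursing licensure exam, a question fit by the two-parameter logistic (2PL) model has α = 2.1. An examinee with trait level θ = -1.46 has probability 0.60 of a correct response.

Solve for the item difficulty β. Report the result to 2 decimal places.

-1.65

P(θ) = 1 / (1 + exp(−α(θ − β)))
logit(0.60) = ln(0.60/0.40) = 0.4055
β = θ − logit/(α) = -1.46 − 0.4055/2.1000 = -1.6531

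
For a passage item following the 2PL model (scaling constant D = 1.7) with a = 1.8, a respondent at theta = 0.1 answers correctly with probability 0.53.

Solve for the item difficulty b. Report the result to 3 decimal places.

P(theta) = 1 / (1 + exp(−D·a(theta − b)))
logit(0.53) = ln(0.53/0.47) = 0.1201
b = theta − logit/(1.7·a) = 0.1 − 0.1201/3.0600 = 0.0607

0.061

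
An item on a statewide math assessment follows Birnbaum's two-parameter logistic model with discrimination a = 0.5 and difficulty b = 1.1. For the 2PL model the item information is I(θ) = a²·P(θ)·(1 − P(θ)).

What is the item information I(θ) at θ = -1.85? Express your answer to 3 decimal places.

P = 1/(1+e^{1.4750}) = 0.1862
P(1−P) = 0.1862 × 0.8138 = 0.1515
I = a² × P(1−P) = 0.5² × 0.1515 = 0.03788

0.038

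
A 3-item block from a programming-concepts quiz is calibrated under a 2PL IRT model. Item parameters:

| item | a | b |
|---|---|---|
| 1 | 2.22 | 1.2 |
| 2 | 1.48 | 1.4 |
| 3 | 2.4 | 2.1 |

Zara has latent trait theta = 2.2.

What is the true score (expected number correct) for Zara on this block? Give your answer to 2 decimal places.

P(theta) = 1 / (1 + exp(−a(theta − b)))
P_1 = 1/(1+e^{-2.2200}) = 0.9020
P_2 = 1/(1+e^{-1.1840}) = 0.7657
P_3 = 1/(1+e^{-0.2400}) = 0.5597
E[score] = 0.9020 + 0.7657 + 0.5597 = 2.2274

2.23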